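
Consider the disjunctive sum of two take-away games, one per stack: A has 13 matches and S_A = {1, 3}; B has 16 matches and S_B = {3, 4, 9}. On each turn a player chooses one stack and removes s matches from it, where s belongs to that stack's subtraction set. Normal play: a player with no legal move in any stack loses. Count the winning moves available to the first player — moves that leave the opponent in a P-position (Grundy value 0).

Stack A, S = {1, 3}:
G(0) = 0
G(1) = mex{0} = 1
G(2) = mex{1} = 0
G(3) = mex{0,0} = 1
G(4) = mex{1,1} = 0
G(5) = mex{0,0} = 1
G(6) = mex{1,1} = 0
G(7) = mex{0,0} = 1
G(8) = mex{1,1} = 0
G(9) = mex{0,0} = 1
G(10) = mex{1,1} = 0
G(11) = mex{0,0} = 1
G(12) = mex{1,1} = 0
G(13) = mex{0,0} = 1
G_A(13) = 1.
Stack B, S = {3, 4, 9}:
n :  0  1  2  3  4  5  6  7  8  9 10 11 12 13 14 15 16
G :  0  0  0  1  1  1  2  0  0  3  1  1  2  0  0  0  1
G_B(16) = 1.
Combined Grundy value = 1 ⊕ 1 = 0.
A winning move leaves total XOR = 0, i.e. changes one component's Grundy value g to g ⊕ X where X is the current total.
Stack A: target g' = 1⊕0 = 1, but every legal move changes the Grundy value (mex property), so 0 moves.
Stack B: target g' = 1⊕0 = 1, but every legal move changes the Grundy value (mex property), so 0 moves.

0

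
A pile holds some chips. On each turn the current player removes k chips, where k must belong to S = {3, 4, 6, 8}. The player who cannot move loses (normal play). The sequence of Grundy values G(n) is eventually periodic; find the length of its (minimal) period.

11

G(0) = 0
G(1) = mex{} = 0
G(2) = mex{} = 0
G(3) = mex{0} = 1
G(4) = mex{0,0} = 1
G(5) = mex{0,0} = 1
G(6) = mex{1,0,0} = 2
G(7) = mex{1,1,0} = 2
G(8) = mex{1,1,0,0} = 2
G(9) = mex{2,1,1,0} = 3
G(10) = mex{2,2,1,0} = 3
G(11) = mex{2,2,1,1} = 0
G(12) = mex{3,2,2,1} = 0
G(13) = mex{3,3,2,1} = 0
G(14) = mex{0,3,2,2} = 1
G(15) = mex{0,0,3,2} = 1
G(16) = mex{0,0,3,2} = 1
G(17) = mex{1,0,0,3} = 2
G(18) = mex{1,1,0,3} = 2
G(19) = mex{1,1,0,0} = 2
G(20) = mex{2,1,1,0} = 3
G(21) = mex{2,2,1,0} = 3
G(22) = mex{2,2,1,1} = 0
G(23) = mex{3,2,2,1} = 0
G(n+11) = G(n) holds for n = 0,…,7 (a full window of length max(S) = 8), so the sequence is purely periodic with period 11.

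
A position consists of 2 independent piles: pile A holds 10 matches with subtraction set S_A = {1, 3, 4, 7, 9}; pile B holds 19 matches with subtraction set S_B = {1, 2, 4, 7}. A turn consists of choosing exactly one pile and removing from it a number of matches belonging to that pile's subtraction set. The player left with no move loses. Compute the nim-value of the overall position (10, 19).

Pile A, S = {1, 3, 4, 7, 9}:
G(0) = 0
G(1) = mex{0} = 1
G(2) = mex{1} = 0
G(3) = mex{0,0} = 1
G(4) = mex{1,1,0} = 2
G(5) = mex{2,0,1} = 3
G(6) = mex{3,1,0} = 2
G(7) = mex{2,2,1,0} = 3
G(8) = mex{3,3,2,1} = 0
G(9) = mex{0,2,3,0,0} = 1
G(10) = mex{1,3,2,1,1} = 0
G_A(10) = 0.
Pile B, S = {1, 2, 4, 7}:
G(0) = 0
G(1) = mex{0} = 1
G(2) = mex{1,0} = 2
G(3) = mex{2,1} = 0
G(4) = mex{0,2,0} = 1
G(5) = mex{1,0,1} = 2
G(6) = mex{2,1,2} = 0
G(7) = mex{0,2,0,0} = 1
G(8) = mex{1,0,1,1} = 2
G(9) = mex{2,1,2,2} = 0
G(10) = mex{0,2,0,0} = 1
G(11) = mex{1,0,1,1} = 2
G(12) = mex{2,1,2,2} = 0
G(13) = mex{0,2,0,0} = 1
G(14) = mex{1,0,1,1} = 2
G(15) = mex{2,1,2,2} = 0
G(16) = mex{0,2,0,0} = 1
G(17) = mex{1,0,1,1} = 2
G(18) = mex{2,1,2,2} = 0
G(19) = mex{0,2,0,0} = 1
G_B(19) = 1.
Combined Grundy value = 0 ⊕ 1 = 1.

1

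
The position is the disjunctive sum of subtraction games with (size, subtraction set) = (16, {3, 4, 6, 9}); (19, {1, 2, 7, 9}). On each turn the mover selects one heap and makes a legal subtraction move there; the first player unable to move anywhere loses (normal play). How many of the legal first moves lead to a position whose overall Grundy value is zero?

Heap A, S = {3, 4, 6, 9}:
n :  0  1  2  3  4  5  6  7  8  9 10 11 12 13 14 15 16
G :  0  0  0  1  1  1  2  2  2  3  3  3  0  0  0  1  1
G_A(16) = 1.
Heap B, S = {1, 2, 7, 9}:
G(0) = 0
G(1) = mex{0} = 1
G(2) = mex{1,0} = 2
G(3) = mex{2,1} = 0
G(4) = mex{0,2} = 1
G(5) = mex{1,0} = 2
G(6) = mex{2,1} = 0
G(7) = mex{0,2,0} = 1
G(8) = mex{1,0,1} = 2
G(9) = mex{2,1,2,0} = 3
G(10) = mex{3,2,0,1} = 4
G(11) = mex{4,3,1,2} = 0
G(12) = mex{0,4,2,0} = 1
G(13) = mex{1,0,0,1} = 2
G(14) = mex{2,1,1,2} = 0
G(15) = mex{0,2,2,0} = 1
G(16) = mex{1,0,3,1} = 2
G(17) = mex{2,1,4,2} = 0
G(18) = mex{0,2,0,3} = 1
G(19) = mex{1,0,1,4} = 2
G_B(19) = 2.
Combined Grundy value = 1 ⊕ 2 = 3.
A winning move leaves total XOR = 0, i.e. changes one component's Grundy value g to g ⊕ X where X is the current total.
Heap A: need g' = 1⊕3 = 2. Options: 16−3→G=0, 16−4→G=0, 16−6→G=3, 16−9→G=2. Hits: 1.
Heap B: need g' = 2⊕3 = 1. Options: 19−1→G=1, 19−2→G=0, 19−7→G=1, 19−9→G=4. Hits: 2.

3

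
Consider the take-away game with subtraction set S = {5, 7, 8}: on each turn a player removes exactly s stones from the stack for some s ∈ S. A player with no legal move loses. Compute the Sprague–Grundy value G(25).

2

G(0) = 0
G(1) = mex{} = 0
G(2) = mex{} = 0
G(3) = mex{} = 0
G(4) = mex{} = 0
G(5) = mex{0} = 1
G(6) = mex{0} = 1
G(7) = mex{0,0} = 1
G(8) = mex{0,0,0} = 1
G(9) = mex{0,0,0} = 1
G(10) = mex{1,0,0} = 2
G(11) = mex{1,0,0} = 2
G(12) = mex{1,1,0} = 2
G(13) = mex{1,1,1} = 0
G(14) = mex{1,1,1} = 0
G(15) = mex{2,1,1} = 0
G(16) = mex{2,1,1} = 0
G(17) = mex{2,2,1} = 0
G(18) = mex{0,2,2} = 1
G(19) = mex{0,2,2} = 1
G(20) = mex{0,0,2} = 1
G(21) = mex{0,0,0} = 1
G(22) = mex{0,0,0} = 1
G(23) = mex{1,0,0} = 2
G(24) = mex{1,0,0} = 2
G(25) = mex{1,1,0} = 2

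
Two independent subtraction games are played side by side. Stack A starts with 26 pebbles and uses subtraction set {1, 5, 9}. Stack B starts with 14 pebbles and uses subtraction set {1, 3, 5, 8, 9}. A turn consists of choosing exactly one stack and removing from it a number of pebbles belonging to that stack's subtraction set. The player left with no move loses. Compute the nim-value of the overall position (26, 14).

2

Stack A, S = {1, 5, 9}:
n :  0  1  2  3  4  5  6  7  8  9 10 11 12 13 14 15 16 17 18 19 20 21 22 23 24 25 26
G :  0  1  0  1  0  1  0  1  0  1  0  1  0  1  0  1  0  1  0  1  0  1  0  1  0  1  0
G_A(26) = 0.
Stack B, S = {1, 3, 5, 8, 9}:
G(0) = 0
G(1) = mex{0} = 1
G(2) = mex{1} = 0
G(3) = mex{0,0} = 1
G(4) = mex{1,1} = 0
G(5) = mex{0,0,0} = 1
G(6) = mex{1,1,1} = 0
G(7) = mex{0,0,0} = 1
G(8) = mex{1,1,1,0} = 2
G(9) = mex{2,0,0,1,0} = 3
G(10) = mex{3,1,1,0,1} = 2
G(11) = mex{2,2,0,1,0} = 3
G(12) = mex{3,3,1,0,1} = 2
G(13) = mex{2,2,2,1,0} = 3
G(14) = mex{3,3,3,0,1} = 2
G_B(14) = 2.
Combined Grundy value = 0 ⊕ 2 = 2.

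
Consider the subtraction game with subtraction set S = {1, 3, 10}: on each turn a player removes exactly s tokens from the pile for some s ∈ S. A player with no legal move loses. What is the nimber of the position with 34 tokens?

G(0) = 0
G(1) = mex{0} = 1
G(2) = mex{1} = 0
G(3) = mex{0,0} = 1
G(4) = mex{1,1} = 0
G(5) = mex{0,0} = 1
G(6) = mex{1,1} = 0
G(7) = mex{0,0} = 1
G(8) = mex{1,1} = 0
G(9) = mex{0,0} = 1
G(10) = mex{1,1,0} = 2
G(11) = mex{2,0,1} = 3
G(12) = mex{3,1,0} = 2
G(13) = mex{2,2,1} = 0
G(14) = mex{0,3,0} = 1
G(15) = mex{1,2,1} = 0
G(16) = mex{0,0,0} = 1
G(17) = mex{1,1,1} = 0
G(18) = mex{0,0,0} = 1
G(19) = mex{1,1,1} = 0
G(20) = mex{0,0,2} = 1
G(21) = mex{1,1,3} = 0
G(22) = mex{0,0,2} = 1
G(23) = mex{1,1,0} = 2
G(24) = mex{2,0,1} = 3
G(25) = mex{3,1,0} = 2
G(26) = mex{2,2,1} = 0
G(27) = mex{0,3,0} = 1
G(28) = mex{1,2,1} = 0
G(29) = mex{0,0,0} = 1
G(30) = mex{1,1,1} = 0
G(31) = mex{0,0,0} = 1
G(32) = mex{1,1,1} = 0
G(33) = mex{0,0,2} = 1
G(34) = mex{1,1,3} = 0

0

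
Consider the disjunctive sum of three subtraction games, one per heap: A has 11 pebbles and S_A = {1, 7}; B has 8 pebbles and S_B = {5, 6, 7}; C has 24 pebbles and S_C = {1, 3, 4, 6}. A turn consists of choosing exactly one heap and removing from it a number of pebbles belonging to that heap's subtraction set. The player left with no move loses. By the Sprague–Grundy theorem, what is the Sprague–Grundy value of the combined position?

Heap A, S = {1, 7}:
G(0) = 0
G(1) = mex{0} = 1
G(2) = mex{1} = 0
G(3) = mex{0} = 1
G(4) = mex{1} = 0
G(5) = mex{0} = 1
G(6) = mex{1} = 0
G(7) = mex{0,0} = 1
G(8) = mex{1,1} = 0
G(9) = mex{0,0} = 1
G(10) = mex{1,1} = 0
G(11) = mex{0,0} = 1
G_A(11) = 1.
Heap B, S = {5, 6, 7}:
G(0) = 0
G(1) = mex{} = 0
G(2) = mex{} = 0
G(3) = mex{} = 0
G(4) = mex{} = 0
G(5) = mex{0} = 1
G(6) = mex{0,0} = 1
G(7) = mex{0,0,0} = 1
G(8) = mex{0,0,0} = 1
G_B(8) = 1.
Heap C, S = {1, 3, 4, 6}:
G(0) = 0
G(1) = mex{0} = 1
G(2) = mex{1} = 0
G(3) = mex{0,0} = 1
G(4) = mex{1,1,0} = 2
G(5) = mex{2,0,1} = 3
G(6) = mex{3,1,0,0} = 2
G(7) = mex{2,2,1,1} = 0
G(8) = mex{0,3,2,0} = 1
G(9) = mex{1,2,3,1} = 0
G(10) = mex{0,0,2,2} = 1
G(11) = mex{1,1,0,3} = 2
G(12) = mex{2,0,1,2} = 3
G(13) = mex{3,1,0,0} = 2
G(14) = mex{2,2,1,1} = 0
G(15) = mex{0,3,2,0} = 1
G(16) = mex{1,2,3,1} = 0
G(17) = mex{0,0,2,2} = 1
G(18) = mex{1,1,0,3} = 2
G(19) = mex{2,0,1,2} = 3
G(20) = mex{3,1,0,0} = 2
G(21) = mex{2,2,1,1} = 0
G(22) = mex{0,3,2,0} = 1
G(23) = mex{1,2,3,1} = 0
G(24) = mex{0,0,2,2} = 1
G_C(24) = 1.
Combined Grundy value = 1 ⊕ 1 ⊕ 1 = 1.

1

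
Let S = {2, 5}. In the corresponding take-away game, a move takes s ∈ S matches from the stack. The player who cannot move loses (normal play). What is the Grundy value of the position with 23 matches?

G(0) = 0
G(1) = mex{} = 0
G(2) = mex{0} = 1
G(3) = mex{0} = 1
G(4) = mex{1} = 0
G(5) = mex{1,0} = 2
G(6) = mex{0,0} = 1
G(7) = mex{2,1} = 0
G(8) = mex{1,1} = 0
G(9) = mex{0,0} = 1
G(10) = mex{0,2} = 1
G(11) = mex{1,1} = 0
G(12) = mex{1,0} = 2
G(13) = mex{0,0} = 1
G(14) = mex{2,1} = 0
G(15) = mex{1,1} = 0
G(16) = mex{0,0} = 1
G(17) = mex{0,2} = 1
G(18) = mex{1,1} = 0
G(19) = mex{1,0} = 2
G(20) = mex{0,0} = 1
G(21) = mex{2,1} = 0
G(22) = mex{1,1} = 0
G(23) = mex{0,0} = 1

1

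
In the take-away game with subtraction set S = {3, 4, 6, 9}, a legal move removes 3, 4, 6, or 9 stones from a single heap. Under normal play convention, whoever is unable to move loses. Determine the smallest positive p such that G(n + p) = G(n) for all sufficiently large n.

12

G(0) = 0
G(1) = mex{} = 0
G(2) = mex{} = 0
G(3) = mex{0} = 1
G(4) = mex{0,0} = 1
G(5) = mex{0,0} = 1
G(6) = mex{1,0,0} = 2
G(7) = mex{1,1,0} = 2
G(8) = mex{1,1,0} = 2
G(9) = mex{2,1,1,0} = 3
G(10) = mex{2,2,1,0} = 3
G(11) = mex{2,2,1,0} = 3
G(12) = mex{3,2,2,1} = 0
G(13) = mex{3,3,2,1} = 0
G(14) = mex{3,3,2,1} = 0
G(15) = mex{0,3,3,2} = 1
G(16) = mex{0,0,3,2} = 1
G(17) = mex{0,0,3,2} = 1
G(18) = mex{1,0,0,3} = 2
G(19) = mex{1,1,0,3} = 2
G(20) = mex{1,1,0,3} = 2
G(21) = mex{2,1,1,0} = 3
G(22) = mex{2,2,1,0} = 3
G(23) = mex{2,2,1,0} = 3
G(24) = mex{3,2,2,1} = 0
G(25) = mex{3,3,2,1} = 0
G(n+12) = G(n) holds for n = 0,…,8 (a full window of length max(S) = 9), so the sequence is purely periodic with period 12.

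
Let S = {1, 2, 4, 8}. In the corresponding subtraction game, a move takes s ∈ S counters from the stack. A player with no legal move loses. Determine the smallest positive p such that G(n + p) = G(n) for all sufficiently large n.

3

n :  0  1  2  3  4  5  6  7  8  9 10 11 12 13 14
G :  0  1  2  0  1  2  0  1  2  0  1  2  0  1  2
G(n+3) = G(n) holds for n = 0,…,7 (a full window of length max(S) = 8), so the sequence is purely periodic with period 3.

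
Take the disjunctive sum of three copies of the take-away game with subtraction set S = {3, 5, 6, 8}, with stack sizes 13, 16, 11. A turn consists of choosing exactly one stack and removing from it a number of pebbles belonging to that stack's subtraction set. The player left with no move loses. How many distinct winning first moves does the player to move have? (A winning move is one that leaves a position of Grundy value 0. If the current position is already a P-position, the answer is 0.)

5

All stacks use S = {3, 5, 6, 8}:
n :  0  1  2  3  4  5  6  7  8  9 10 11 12 13 14 15 16
G :  0  0  0  1  1  1  2  2  2  3  3  0  0  0  1  1  1
Stack A: G(13) = 0.
Stack B: G(16) = 1.
Stack C: G(11) = 0.
Combined Grundy value = 0 ⊕ 1 ⊕ 0 = 1.
A winning move leaves total XOR = 0, i.e. changes one component's Grundy value g to g ⊕ X where X is the current total.
Stack A: need g' = 0⊕1 = 1. Options: 13−3→G=3, 13−5→G=2, 13−6→G=2, 13−8→G=1. Hits: 1.
Stack B: need g' = 1⊕1 = 0. Options: 16−3→G=0, 16−5→G=0, 16−6→G=3, 16−8→G=2. Hits: 2.
Stack C: need g' = 0⊕1 = 1. Options: 11−3→G=2, 11−5→G=2, 11−6→G=1, 11−8→G=1. Hits: 2.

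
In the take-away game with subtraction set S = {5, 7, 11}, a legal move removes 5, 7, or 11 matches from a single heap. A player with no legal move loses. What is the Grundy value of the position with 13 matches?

2

n :  0  1  2  3  4  5  6  7  8  9 10 11 12 13
G :  0  0  0  0  0  1  1  1  1  1  2  2  2  2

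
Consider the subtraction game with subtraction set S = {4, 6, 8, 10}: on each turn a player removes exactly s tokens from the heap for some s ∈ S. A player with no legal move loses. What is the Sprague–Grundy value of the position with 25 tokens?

2

G(0) = 0
G(1) = mex{} = 0
G(2) = mex{} = 0
G(3) = mex{} = 0
G(4) = mex{0} = 1
G(5) = mex{0} = 1
G(6) = mex{0,0} = 1
G(7) = mex{0,0} = 1
G(8) = mex{1,0,0} = 2
G(9) = mex{1,0,0} = 2
G(10) = mex{1,1,0,0} = 2
G(11) = mex{1,1,0,0} = 2
G(12) = mex{2,1,1,0} = 3
G(13) = mex{2,1,1,0} = 3
G(14) = mex{2,2,1,1} = 0
G(15) = mex{2,2,1,1} = 0
G(16) = mex{3,2,2,1} = 0
G(17) = mex{3,2,2,1} = 0
G(18) = mex{0,3,2,2} = 1
G(19) = mex{0,3,2,2} = 1
G(20) = mex{0,0,3,2} = 1
G(21) = mex{0,0,3,2} = 1
G(22) = mex{1,0,0,3} = 2
G(23) = mex{1,0,0,3} = 2
G(24) = mex{1,1,0,0} = 2
G(25) = mex{1,1,0,0} = 2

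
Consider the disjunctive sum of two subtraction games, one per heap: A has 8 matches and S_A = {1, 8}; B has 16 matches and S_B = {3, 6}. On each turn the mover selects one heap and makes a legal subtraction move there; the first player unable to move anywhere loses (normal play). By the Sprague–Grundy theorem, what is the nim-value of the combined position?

0

Heap A, S = {1, 8}:
n : 0 1 2 3 4 5 6 7 8
G : 0 1 0 1 0 1 0 1 2
G_A(8) = 2.
Heap B, S = {3, 6}:
n :  0  1  2  3  4  5  6  7  8  9 10 11 12 13 14 15 16
G :  0  0  0  1  1  1  2  2  2  0  0  0  1  1  1  2  2
G_B(16) = 2.
Combined Grundy value = 2 ⊕ 2 = 0.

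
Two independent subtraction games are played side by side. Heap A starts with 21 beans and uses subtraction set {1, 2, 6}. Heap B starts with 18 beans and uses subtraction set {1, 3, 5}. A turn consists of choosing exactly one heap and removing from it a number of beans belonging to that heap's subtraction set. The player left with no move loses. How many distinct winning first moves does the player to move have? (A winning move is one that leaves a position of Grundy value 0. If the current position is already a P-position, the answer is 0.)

Heap A, S = {1, 2, 6}:
n :  0  1  2  3  4  5  6  7  8  9 10 11 12 13 14 15 16 17 18 19 20 21
G :  0  1  2  0  1  2  3  0  1  2  0  1  2  3  0  1  2  0  1  2  3  0
G_A(21) = 0.
Heap B, S = {1, 3, 5}:
G(0) = 0
G(1) = mex{0} = 1
G(2) = mex{1} = 0
G(3) = mex{0,0} = 1
G(4) = mex{1,1} = 0
G(5) = mex{0,0,0} = 1
G(6) = mex{1,1,1} = 0
G(7) = mex{0,0,0} = 1
G(8) = mex{1,1,1} = 0
G(9) = mex{0,0,0} = 1
G(10) = mex{1,1,1} = 0
G(11) = mex{0,0,0} = 1
G(12) = mex{1,1,1} = 0
G(13) = mex{0,0,0} = 1
G(14) = mex{1,1,1} = 0
G(15) = mex{0,0,0} = 1
G(16) = mex{1,1,1} = 0
G(17) = mex{0,0,0} = 1
G(18) = mex{1,1,1} = 0
G_B(18) = 0.
Combined Grundy value = 0 ⊕ 0 = 0.
A winning move leaves total XOR = 0, i.e. changes one component's Grundy value g to g ⊕ X where X is the current total.
Heap A: target g' = 0⊕0 = 0, but every legal move changes the Grundy value (mex property), so 0 moves.
Heap B: target g' = 0⊕0 = 0, but every legal move changes the Grundy value (mex property), so 0 moves.

0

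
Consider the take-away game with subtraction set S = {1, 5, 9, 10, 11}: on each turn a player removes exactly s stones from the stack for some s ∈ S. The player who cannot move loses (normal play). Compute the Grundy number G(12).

2

G(0) = 0
G(1) = mex{0} = 1
G(2) = mex{1} = 0
G(3) = mex{0} = 1
G(4) = mex{1} = 0
G(5) = mex{0,0} = 1
G(6) = mex{1,1} = 0
G(7) = mex{0,0} = 1
G(8) = mex{1,1} = 0
G(9) = mex{0,0,0} = 1
G(10) = mex{1,1,1,0} = 2
G(11) = mex{2,0,0,1,0} = 3
G(12) = mex{3,1,1,0,1} = 2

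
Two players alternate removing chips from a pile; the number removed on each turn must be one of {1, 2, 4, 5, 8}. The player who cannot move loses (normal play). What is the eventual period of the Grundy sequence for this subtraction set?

n :  0  1  2  3  4  5  6  7  8  9 10 11 12 13 14
G :  0  1  2  0  1  2  0  1  2  0  1  2  0  1  2
G(n+3) = G(n) holds for n = 0,…,7 (a full window of length max(S) = 8), so the sequence is purely periodic with period 3.

3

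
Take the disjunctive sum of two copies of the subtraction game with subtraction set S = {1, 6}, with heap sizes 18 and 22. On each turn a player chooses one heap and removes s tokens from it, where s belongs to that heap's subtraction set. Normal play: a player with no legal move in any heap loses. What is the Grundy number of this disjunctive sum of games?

1

All heaps use S = {1, 6}:
G(0) = 0
G(1) = mex{0} = 1
G(2) = mex{1} = 0
G(3) = mex{0} = 1
G(4) = mex{1} = 0
G(5) = mex{0} = 1
G(6) = mex{1,0} = 2
G(7) = mex{2,1} = 0
G(8) = mex{0,0} = 1
G(9) = mex{1,1} = 0
G(10) = mex{0,0} = 1
G(11) = mex{1,1} = 0
G(12) = mex{0,2} = 1
G(13) = mex{1,0} = 2
G(14) = mex{2,1} = 0
G(15) = mex{0,0} = 1
G(16) = mex{1,1} = 0
G(17) = mex{0,0} = 1
G(18) = mex{1,1} = 0
G(19) = mex{0,2} = 1
G(20) = mex{1,0} = 2
G(21) = mex{2,1} = 0
G(22) = mex{0,0} = 1
Heap A: G(18) = 0.
Heap B: G(22) = 1.
Combined Grundy value = 0 ⊕ 1 = 1.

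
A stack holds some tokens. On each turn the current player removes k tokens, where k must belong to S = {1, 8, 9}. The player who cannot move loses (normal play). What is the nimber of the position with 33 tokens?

1

G(0) = 0
G(1) = mex{0} = 1
G(2) = mex{1} = 0
G(3) = mex{0} = 1
G(4) = mex{1} = 0
G(5) = mex{0} = 1
G(6) = mex{1} = 0
G(7) = mex{0} = 1
G(8) = mex{1,0} = 2
G(9) = mex{2,1,0} = 3
G(10) = mex{3,0,1} = 2
G(11) = mex{2,1,0} = 3
G(12) = mex{3,0,1} = 2
G(13) = mex{2,1,0} = 3
G(14) = mex{3,0,1} = 2
G(15) = mex{2,1,0} = 3
G(16) = mex{3,2,1} = 0
G(17) = mex{0,3,2} = 1
G(18) = mex{1,2,3} = 0
G(19) = mex{0,3,2} = 1
G(20) = mex{1,2,3} = 0
G(21) = mex{0,3,2} = 1
G(22) = mex{1,2,3} = 0
G(23) = mex{0,3,2} = 1
G(24) = mex{1,0,3} = 2
G(25) = mex{2,1,0} = 3
G(26) = mex{3,0,1} = 2
G(27) = mex{2,1,0} = 3
G(28) = mex{3,0,1} = 2
G(29) = mex{2,1,0} = 3
G(30) = mex{3,0,1} = 2
G(31) = mex{2,1,0} = 3
G(32) = mex{3,2,1} = 0
G(33) = mex{0,3,2} = 1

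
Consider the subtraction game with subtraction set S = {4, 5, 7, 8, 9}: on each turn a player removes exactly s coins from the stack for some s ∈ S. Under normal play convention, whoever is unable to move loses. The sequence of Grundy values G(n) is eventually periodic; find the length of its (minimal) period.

n :  0  1  2  3  4  5  6  7  8  9 10 11 12 13 14 15 16 17 18 19 20 21 22 23 24 25 26 27
G :  0  0  0  0  1  1  1  1  2  2  2  2  3  0  0  0  0  1  1  1  1  2  2  2  2  3  0  0
G(n+13) = G(n) holds for n = 0,…,8 (a full window of length max(S) = 9), so the sequence is purely periodic with period 13.

13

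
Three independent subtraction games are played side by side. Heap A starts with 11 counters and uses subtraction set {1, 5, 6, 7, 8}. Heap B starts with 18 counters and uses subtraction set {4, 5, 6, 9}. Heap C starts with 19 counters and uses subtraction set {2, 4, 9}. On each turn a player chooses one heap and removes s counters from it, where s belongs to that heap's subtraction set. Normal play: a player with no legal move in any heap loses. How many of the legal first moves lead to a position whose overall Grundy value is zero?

5

Heap A, S = {1, 5, 6, 7, 8}:
G(0) = 0
G(1) = mex{0} = 1
G(2) = mex{1} = 0
G(3) = mex{0} = 1
G(4) = mex{1} = 0
G(5) = mex{0,0} = 1
G(6) = mex{1,1,0} = 2
G(7) = mex{2,0,1,0} = 3
G(8) = mex{3,1,0,1,0} = 2
G(9) = mex{2,0,1,0,1} = 3
G(10) = mex{3,1,0,1,0} = 2
G(11) = mex{2,2,1,0,1} = 3
G_A(11) = 3.
Heap B, S = {4, 5, 6, 9}:
G(0) = 0
G(1) = mex{} = 0
G(2) = mex{} = 0
G(3) = mex{} = 0
G(4) = mex{0} = 1
G(5) = mex{0,0} = 1
G(6) = mex{0,0,0} = 1
G(7) = mex{0,0,0} = 1
G(8) = mex{1,0,0} = 2
G(9) = mex{1,1,0,0} = 2
G(10) = mex{1,1,1,0} = 2
G(11) = mex{1,1,1,0} = 2
G(12) = mex{2,1,1,0} = 3
G(13) = mex{2,2,1,1} = 0
G(14) = mex{2,2,2,1} = 0
G(15) = mex{2,2,2,1} = 0
G(16) = mex{3,2,2,1} = 0
G(17) = mex{0,3,2,2} = 1
G(18) = mex{0,0,3,2} = 1
G_B(18) = 1.
Heap C, S = {2, 4, 9}:
n :  0  1  2  3  4  5  6  7  8  9 10 11 12 13 14 15 16 17 18 19
G :  0  0  1  1  2  2  0  0  1  1  2  2  0  0  1  1  2  2  0  0
G_C(19) = 0.
Combined Grundy value = 3 ⊕ 1 ⊕ 0 = 2.
A winning move leaves total XOR = 0, i.e. changes one component's Grundy value g to g ⊕ X where X is the current total.
Heap A: need g' = 3⊕2 = 1. Options: 11−1→G=2, 11−5→G=2, 11−6→G=1, 11−7→G=0, 11−8→G=1. Hits: 2.
Heap B: need g' = 1⊕2 = 3. Options: 18−4→G=0, 18−5→G=0, 18−6→G=3, 18−9→G=2. Hits: 1.
Heap C: need g' = 0⊕2 = 2. Options: 19−2→G=2, 19−4→G=1, 19−9→G=2. Hits: 2.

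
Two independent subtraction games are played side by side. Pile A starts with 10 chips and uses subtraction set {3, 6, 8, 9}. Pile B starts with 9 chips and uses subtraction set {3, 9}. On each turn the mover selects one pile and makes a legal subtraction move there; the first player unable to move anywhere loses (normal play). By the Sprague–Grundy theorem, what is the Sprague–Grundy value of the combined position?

Pile A, S = {3, 6, 8, 9}:
n :  0  1  2  3  4  5  6  7  8  9 10
G :  0  0  0  1  1  1  2  2  2  3  3
G_A(10) = 3.
Pile B, S = {3, 9}:
G(0) = 0
G(1) = mex{} = 0
G(2) = mex{} = 0
G(3) = mex{0} = 1
G(4) = mex{0} = 1
G(5) = mex{0} = 1
G(6) = mex{1} = 0
G(7) = mex{1} = 0
G(8) = mex{1} = 0
G(9) = mex{0,0} = 1
G_B(9) = 1.
Combined Grundy value = 3 ⊕ 1 = 2.

2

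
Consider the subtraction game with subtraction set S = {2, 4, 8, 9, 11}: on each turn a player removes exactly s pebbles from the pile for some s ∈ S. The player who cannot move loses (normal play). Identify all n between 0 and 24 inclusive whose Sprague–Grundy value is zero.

G(0) = 0
G(1) = mex{} = 0
G(2) = mex{0} = 1
G(3) = mex{0} = 1
G(4) = mex{1,0} = 2
G(5) = mex{1,0} = 2
G(6) = mex{2,1} = 0
G(7) = mex{2,1} = 0
G(8) = mex{0,2,0} = 1
G(9) = mex{0,2,0,0} = 1
G(10) = mex{1,0,1,0} = 2
G(11) = mex{1,0,1,1,0} = 2
G(12) = mex{2,1,2,1,0} = 3
G(13) = mex{2,1,2,2,1} = 0
G(14) = mex{3,2,0,2,1} = 4
G(15) = mex{0,2,0,0,2} = 1
G(16) = mex{4,3,1,0,2} = 5
G(17) = mex{1,0,1,1,0} = 2
G(18) = mex{5,4,2,1,0} = 3
G(19) = mex{2,1,2,2,1} = 0
G(20) = mex{3,5,3,2,1} = 0
G(21) = mex{0,2,0,3,2} = 1
G(22) = mex{0,3,4,0,2} = 1
G(23) = mex{1,0,1,4,3} = 2
G(24) = mex{1,0,5,1,0} = 2
P-positions are exactly the n with G(n) = 0.

0, 1, 6, 7, 13, 19, 20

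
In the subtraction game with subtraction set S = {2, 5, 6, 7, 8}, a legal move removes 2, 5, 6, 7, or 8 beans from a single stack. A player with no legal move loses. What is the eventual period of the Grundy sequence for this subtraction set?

13

n :  0  1  2  3  4  5  6  7  8  9 10 11 12 13 14 15 16 17 18 19 20 21 22 23 24 25 26 27
G :  0  0  1  1  0  2  1  3  2  2  3  3  4  0  0  1  1  0  2  1  3  2  2  3  3  4  0  0
G(n+13) = G(n) holds for n = 0,…,7 (a full window of length max(S) = 8), so the sequence is purely periodic with period 13.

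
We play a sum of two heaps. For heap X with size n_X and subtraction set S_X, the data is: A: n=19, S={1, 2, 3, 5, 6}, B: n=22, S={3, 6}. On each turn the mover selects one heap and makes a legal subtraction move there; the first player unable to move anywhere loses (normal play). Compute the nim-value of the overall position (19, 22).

2

Heap A, S = {1, 2, 3, 5, 6}:
n :  0  1  2  3  4  5  6  7  8  9 10 11 12 13 14 15 16 17 18 19
G :  0  1  2  3  0  1  2  3  0  1  2  3  0  1  2  3  0  1  2  3
G_A(19) = 3.
Heap B, S = {3, 6}:
n :  0  1  2  3  4  5  6  7  8  9 10 11 12 13 14 15 16 17 18 19 20 21 22
G :  0  0  0  1  1  1  2  2  2  0  0  0  1  1  1  2  2  2  0  0  0  1  1
G_B(22) = 1.
Combined Grundy value = 3 ⊕ 1 = 2.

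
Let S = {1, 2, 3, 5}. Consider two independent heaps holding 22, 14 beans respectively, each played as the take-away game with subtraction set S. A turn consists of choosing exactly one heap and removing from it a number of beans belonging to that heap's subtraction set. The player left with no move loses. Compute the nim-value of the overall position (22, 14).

0

All heaps use S = {1, 2, 3, 5}:
n :  0  1  2  3  4  5  6  7  8  9 10 11 12 13 14 15 16 17 18 19 20 21 22
G :  0  1  2  3  0  1  2  3  0  1  2  3  0  1  2  3  0  1  2  3  0  1  2
Heap A: G(22) = 2.
Heap B: G(14) = 2.
Combined Grundy value = 2 ⊕ 2 = 0.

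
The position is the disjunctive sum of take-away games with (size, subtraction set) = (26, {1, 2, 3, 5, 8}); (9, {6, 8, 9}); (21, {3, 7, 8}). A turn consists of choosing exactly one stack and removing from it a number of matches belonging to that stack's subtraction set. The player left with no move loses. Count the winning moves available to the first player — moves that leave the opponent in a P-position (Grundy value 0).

2

Stack A, S = {1, 2, 3, 5, 8}:
G(0) = 0
G(1) = mex{0} = 1
G(2) = mex{1,0} = 2
G(3) = mex{2,1,0} = 3
G(4) = mex{3,2,1} = 0
G(5) = mex{0,3,2,0} = 1
G(6) = mex{1,0,3,1} = 2
G(7) = mex{2,1,0,2} = 3
G(8) = mex{3,2,1,3,0} = 4
G(9) = mex{4,3,2,0,1} = 5
G(10) = mex{5,4,3,1,2} = 0
G(11) = mex{0,5,4,2,3} = 1
G(12) = mex{1,0,5,3,0} = 2
G(13) = mex{2,1,0,4,1} = 3
G(14) = mex{3,2,1,5,2} = 0
G(15) = mex{0,3,2,0,3} = 1
G(16) = mex{1,0,3,1,4} = 2
G(17) = mex{2,1,0,2,5} = 3
G(18) = mex{3,2,1,3,0} = 4
G(19) = mex{4,3,2,0,1} = 5
G(20) = mex{5,4,3,1,2} = 0
G(21) = mex{0,5,4,2,3} = 1
G(22) = mex{1,0,5,3,0} = 2
G(23) = mex{2,1,0,4,1} = 3
G(24) = mex{3,2,1,5,2} = 0
G(25) = mex{0,3,2,0,3} = 1
G(26) = mex{1,0,3,1,4} = 2
G_A(26) = 2.
Stack B, S = {6, 8, 9}:
n : 0 1 2 3 4 5 6 7 8 9
G : 0 0 0 0 0 0 1 1 1 1
G_B(9) = 1.
Stack C, S = {3, 7, 8}:
n :  0  1  2  3  4  5  6  7  8  9 10 11 12 13 14 15 16 17 18 19 20 21
G :  0  0  0  1  1  1  0  2  2  1  3  0  0  2  1  1  0  0  2  1  1  0
G_C(21) = 0.
Combined Grundy value = 2 ⊕ 1 ⊕ 0 = 3.
A winning move leaves total XOR = 0, i.e. changes one component's Grundy value g to g ⊕ X where X is the current total.
Stack A: need g' = 2⊕3 = 1. Options: 26−1→G=1, 26−2→G=0, 26−3→G=3, 26−5→G=1, 26−8→G=4. Hits: 2.
Stack B: need g' = 1⊕3 = 2. Options: 9−6→G=0, 9−8→G=0, 9−9→G=0. Hits: 0.
Stack C: need g' = 0⊕3 = 3. Options: 21−3→G=2, 21−7→G=1, 21−8→G=2. Hits: 0.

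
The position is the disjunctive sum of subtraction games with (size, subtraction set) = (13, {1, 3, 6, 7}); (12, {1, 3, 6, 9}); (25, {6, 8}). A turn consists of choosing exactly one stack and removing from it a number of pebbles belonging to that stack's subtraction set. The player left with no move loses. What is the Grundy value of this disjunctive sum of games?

Stack A, S = {1, 3, 6, 7}:
G(0) = 0
G(1) = mex{0} = 1
G(2) = mex{1} = 0
G(3) = mex{0,0} = 1
G(4) = mex{1,1} = 0
G(5) = mex{0,0} = 1
G(6) = mex{1,1,0} = 2
G(7) = mex{2,0,1,0} = 3
G(8) = mex{3,1,0,1} = 2
G(9) = mex{2,2,1,0} = 3
G(10) = mex{3,3,0,1} = 2
G(11) = mex{2,2,1,0} = 3
G(12) = mex{3,3,2,1} = 0
G(13) = mex{0,2,3,2} = 1
G_A(13) = 1.
Stack B, S = {1, 3, 6, 9}:
G(0) = 0
G(1) = mex{0} = 1
G(2) = mex{1} = 0
G(3) = mex{0,0} = 1
G(4) = mex{1,1} = 0
G(5) = mex{0,0} = 1
G(6) = mex{1,1,0} = 2
G(7) = mex{2,0,1} = 3
G(8) = mex{3,1,0} = 2
G(9) = mex{2,2,1,0} = 3
G(10) = mex{3,3,0,1} = 2
G(11) = mex{2,2,1,0} = 3
G(12) = mex{3,3,2,1} = 0
G_B(12) = 0.
Stack C, S = {6, 8}:
G(0) = 0
G(1) = mex{} = 0
G(2) = mex{} = 0
G(3) = mex{} = 0
G(4) = mex{} = 0
G(5) = mex{} = 0
G(6) = mex{0} = 1
G(7) = mex{0} = 1
G(8) = mex{0,0} = 1
G(9) = mex{0,0} = 1
G(10) = mex{0,0} = 1
G(11) = mex{0,0} = 1
G(12) = mex{1,0} = 2
G(13) = mex{1,0} = 2
G(14) = mex{1,1} = 0
G(15) = mex{1,1} = 0
G(16) = mex{1,1} = 0
G(17) = mex{1,1} = 0
G(18) = mex{2,1} = 0
G(19) = mex{2,1} = 0
G(20) = mex{0,2} = 1
G(21) = mex{0,2} = 1
G(22) = mex{0,0} = 1
G(23) = mex{0,0} = 1
G(24) = mex{0,0} = 1
G(25) = mex{0,0} = 1
G_C(25) = 1.
Combined Grundy value = 1 ⊕ 0 ⊕ 1 = 0.

0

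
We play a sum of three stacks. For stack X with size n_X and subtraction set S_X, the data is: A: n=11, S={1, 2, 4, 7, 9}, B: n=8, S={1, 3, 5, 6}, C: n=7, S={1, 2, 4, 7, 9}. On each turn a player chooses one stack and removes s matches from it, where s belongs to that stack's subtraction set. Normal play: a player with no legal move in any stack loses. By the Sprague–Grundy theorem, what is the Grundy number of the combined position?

Stack A, S = {1, 2, 4, 7, 9}:
n :  0  1  2  3  4  5  6  7  8  9 10 11
G :  0  1  2  0  1  2  0  1  2  3  4  0
G_A(11) = 0.
Stack B, S = {1, 3, 5, 6}:
G(0) = 0
G(1) = mex{0} = 1
G(2) = mex{1} = 0
G(3) = mex{0,0} = 1
G(4) = mex{1,1} = 0
G(5) = mex{0,0,0} = 1
G(6) = mex{1,1,1,0} = 2
G(7) = mex{2,0,0,1} = 3
G(8) = mex{3,1,1,0} = 2
G_B(8) = 2.
Stack C, S = {1, 2, 4, 7, 9}:
n : 0 1 2 3 4 5 6 7
G : 0 1 2 0 1 2 0 1
G_C(7) = 1.
Combined Grundy value = 0 ⊕ 2 ⊕ 1 = 3.

3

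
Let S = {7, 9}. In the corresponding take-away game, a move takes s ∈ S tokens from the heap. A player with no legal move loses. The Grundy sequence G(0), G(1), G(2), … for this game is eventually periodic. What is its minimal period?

16

G(0) = 0
G(1) = mex{} = 0
G(2) = mex{} = 0
G(3) = mex{} = 0
G(4) = mex{} = 0
G(5) = mex{} = 0
G(6) = mex{} = 0
G(7) = mex{0} = 1
G(8) = mex{0} = 1
G(9) = mex{0,0} = 1
G(10) = mex{0,0} = 1
G(11) = mex{0,0} = 1
G(12) = mex{0,0} = 1
G(13) = mex{0,0} = 1
G(14) = mex{1,0} = 2
G(15) = mex{1,0} = 2
G(16) = mex{1,1} = 0
G(17) = mex{1,1} = 0
G(18) = mex{1,1} = 0
G(19) = mex{1,1} = 0
G(20) = mex{1,1} = 0
G(21) = mex{2,1} = 0
G(22) = mex{2,1} = 0
G(23) = mex{0,2} = 1
G(24) = mex{0,2} = 1
G(25) = mex{0,0} = 1
G(26) = mex{0,0} = 1
G(27) = mex{0,0} = 1
G(28) = mex{0,0} = 1
G(29) = mex{0,0} = 1
G(30) = mex{1,0} = 2
G(31) = mex{1,0} = 2
G(32) = mex{1,1} = 0
G(33) = mex{1,1} = 0
G(n+16) = G(n) holds for n = 0,…,8 (a full window of length max(S) = 9), so the sequence is purely periodic with period 16.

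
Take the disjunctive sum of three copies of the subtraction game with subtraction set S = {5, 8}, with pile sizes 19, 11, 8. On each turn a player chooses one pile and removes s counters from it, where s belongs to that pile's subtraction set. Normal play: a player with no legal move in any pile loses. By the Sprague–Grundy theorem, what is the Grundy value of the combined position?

2

All piles use S = {5, 8}:
n :  0  1  2  3  4  5  6  7  8  9 10 11 12 13 14 15 16 17 18 19
G :  0  0  0  0  0  1  1  1  1  1  2  2  2  0  0  0  0  0  1  1
Pile A: G(19) = 1.
Pile B: G(11) = 2.
Pile C: G(8) = 1.
Combined Grundy value = 1 ⊕ 2 ⊕ 1 = 2.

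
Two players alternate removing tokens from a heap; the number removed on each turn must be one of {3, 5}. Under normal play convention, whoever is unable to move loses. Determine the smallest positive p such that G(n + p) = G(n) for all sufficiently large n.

8

G(0) = 0
G(1) = mex{} = 0
G(2) = mex{} = 0
G(3) = mex{0} = 1
G(4) = mex{0} = 1
G(5) = mex{0,0} = 1
G(6) = mex{1,0} = 2
G(7) = mex{1,0} = 2
G(8) = mex{1,1} = 0
G(9) = mex{2,1} = 0
G(10) = mex{2,1} = 0
G(11) = mex{0,2} = 1
G(12) = mex{0,2} = 1
G(13) = mex{0,0} = 1
G(14) = mex{1,0} = 2
G(15) = mex{1,0} = 2
G(16) = mex{1,1} = 0
G(17) = mex{2,1} = 0
G(n+8) = G(n) holds for n = 0,…,4 (a full window of length max(S) = 5), so the sequence is purely periodic with period 8.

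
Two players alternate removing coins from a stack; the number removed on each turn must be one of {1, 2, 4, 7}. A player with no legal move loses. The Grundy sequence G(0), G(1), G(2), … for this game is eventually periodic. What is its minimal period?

3

n :  0  1  2  3  4  5  6  7  8  9 10 11 12 13 14
G :  0  1  2  0  1  2  0  1  2  0  1  2  0  1  2
G(n+3) = G(n) holds for n = 0,…,6 (a full window of length max(S) = 7), so the sequence is purely periodic with period 3.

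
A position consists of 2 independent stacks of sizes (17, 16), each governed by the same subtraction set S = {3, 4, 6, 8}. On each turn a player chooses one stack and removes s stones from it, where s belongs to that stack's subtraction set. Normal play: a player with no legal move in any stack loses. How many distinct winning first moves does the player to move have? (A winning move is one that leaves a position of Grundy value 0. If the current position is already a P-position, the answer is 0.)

2

All stacks use S = {3, 4, 6, 8}:
n :  0  1  2  3  4  5  6  7  8  9 10 11 12 13 14 15 16 17
G :  0  0  0  1  1  1  2  2  2  3  3  0  0  0  1  1  1  2
Stack A: G(17) = 2.
Stack B: G(16) = 1.
Combined Grundy value = 2 ⊕ 1 = 3.
A winning move leaves total XOR = 0, i.e. changes one component's Grundy value g to g ⊕ X where X is the current total.
Stack A: need g' = 2⊕3 = 1. Options: 17−3→G=1, 17−4→G=0, 17−6→G=0, 17−8→G=3. Hits: 1.
Stack B: need g' = 1⊕3 = 2. Options: 16−3→G=0, 16−4→G=0, 16−6→G=3, 16−8→G=2. Hits: 1.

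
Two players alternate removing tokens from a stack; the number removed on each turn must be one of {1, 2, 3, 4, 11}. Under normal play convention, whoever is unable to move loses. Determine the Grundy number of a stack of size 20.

0

G(0) = 0
G(1) = mex{0} = 1
G(2) = mex{1,0} = 2
G(3) = mex{2,1,0} = 3
G(4) = mex{3,2,1,0} = 4
G(5) = mex{4,3,2,1} = 0
G(6) = mex{0,4,3,2} = 1
G(7) = mex{1,0,4,3} = 2
G(8) = mex{2,1,0,4} = 3
G(9) = mex{3,2,1,0} = 4
G(10) = mex{4,3,2,1} = 0
G(11) = mex{0,4,3,2,0} = 1
G(12) = mex{1,0,4,3,1} = 2
G(13) = mex{2,1,0,4,2} = 3
G(14) = mex{3,2,1,0,3} = 4
G(15) = mex{4,3,2,1,4} = 0
G(16) = mex{0,4,3,2,0} = 1
G(17) = mex{1,0,4,3,1} = 2
G(18) = mex{2,1,0,4,2} = 3
G(19) = mex{3,2,1,0,3} = 4
G(20) = mex{4,3,2,1,4} = 0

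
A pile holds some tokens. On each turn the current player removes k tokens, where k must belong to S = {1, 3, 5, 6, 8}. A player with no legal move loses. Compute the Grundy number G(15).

G(0) = 0
G(1) = mex{0} = 1
G(2) = mex{1} = 0
G(3) = mex{0,0} = 1
G(4) = mex{1,1} = 0
G(5) = mex{0,0,0} = 1
G(6) = mex{1,1,1,0} = 2
G(7) = mex{2,0,0,1} = 3
G(8) = mex{3,1,1,0,0} = 2
G(9) = mex{2,2,0,1,1} = 3
G(10) = mex{3,3,1,0,0} = 2
G(11) = mex{2,2,2,1,1} = 0
G(12) = mex{0,3,3,2,0} = 1
G(13) = mex{1,2,2,3,1} = 0
G(14) = mex{0,0,3,2,2} = 1
G(15) = mex{1,1,2,3,3} = 0

0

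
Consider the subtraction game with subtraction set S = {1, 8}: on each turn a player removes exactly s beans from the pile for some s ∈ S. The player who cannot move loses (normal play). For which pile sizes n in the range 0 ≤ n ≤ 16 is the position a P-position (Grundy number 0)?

n :  0  1  2  3  4  5  6  7  8  9 10 11 12 13 14 15 16
G :  0  1  0  1  0  1  0  1  2  0  1  0  1  0  1  0  1
P-positions are exactly the n with G(n) = 0.

0, 2, 4, 6, 9, 11, 13, 15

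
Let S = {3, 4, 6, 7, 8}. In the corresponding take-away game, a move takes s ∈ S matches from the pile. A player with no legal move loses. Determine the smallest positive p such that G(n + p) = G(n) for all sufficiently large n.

n :  0  1  2  3  4  5  6  7  8  9 10 11 12 13 14 15 16 17 18 19 20 21 22 23
G :  0  0  0  1  1  1  2  2  2  3  3  0  0  0  1  1  1  2  2  2  3  3  0  0
G(n+11) = G(n) holds for n = 0,…,7 (a full window of length max(S) = 8), so the sequence is purely periodic with period 11.

11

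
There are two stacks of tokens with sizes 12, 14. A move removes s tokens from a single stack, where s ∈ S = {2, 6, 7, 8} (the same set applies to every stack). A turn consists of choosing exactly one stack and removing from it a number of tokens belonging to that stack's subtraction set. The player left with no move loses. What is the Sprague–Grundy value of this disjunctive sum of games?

2

All stacks use S = {2, 6, 7, 8}:
G(0) = 0
G(1) = mex{} = 0
G(2) = mex{0} = 1
G(3) = mex{0} = 1
G(4) = mex{1} = 0
G(5) = mex{1} = 0
G(6) = mex{0,0} = 1
G(7) = mex{0,0,0} = 1
G(8) = mex{1,1,0,0} = 2
G(9) = mex{1,1,1,0} = 2
G(10) = mex{2,0,1,1} = 3
G(11) = mex{2,0,0,1} = 3
G(12) = mex{3,1,0,0} = 2
G(13) = mex{3,1,1,0} = 2
G(14) = mex{2,2,1,1} = 0
Stack A: G(12) = 2.
Stack B: G(14) = 0.
Combined Grundy value = 2 ⊕ 0 = 2.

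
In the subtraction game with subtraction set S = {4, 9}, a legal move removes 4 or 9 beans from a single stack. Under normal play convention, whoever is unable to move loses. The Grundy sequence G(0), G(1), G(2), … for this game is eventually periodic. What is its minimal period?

13

G(0) = 0
G(1) = mex{} = 0
G(2) = mex{} = 0
G(3) = mex{} = 0
G(4) = mex{0} = 1
G(5) = mex{0} = 1
G(6) = mex{0} = 1
G(7) = mex{0} = 1
G(8) = mex{1} = 0
G(9) = mex{1,0} = 2
G(10) = mex{1,0} = 2
G(11) = mex{1,0} = 2
G(12) = mex{0,0} = 1
G(13) = mex{2,1} = 0
G(14) = mex{2,1} = 0
G(15) = mex{2,1} = 0
G(16) = mex{1,1} = 0
G(17) = mex{0,0} = 1
G(18) = mex{0,2} = 1
G(19) = mex{0,2} = 1
G(20) = mex{0,2} = 1
G(21) = mex{1,1} = 0
G(22) = mex{1,0} = 2
G(23) = mex{1,0} = 2
G(24) = mex{1,0} = 2
G(25) = mex{0,0} = 1
G(26) = mex{2,1} = 0
G(27) = mex{2,1} = 0
G(n+13) = G(n) holds for n = 0,…,8 (a full window of length max(S) = 9), so the sequence is purely periodic with period 13.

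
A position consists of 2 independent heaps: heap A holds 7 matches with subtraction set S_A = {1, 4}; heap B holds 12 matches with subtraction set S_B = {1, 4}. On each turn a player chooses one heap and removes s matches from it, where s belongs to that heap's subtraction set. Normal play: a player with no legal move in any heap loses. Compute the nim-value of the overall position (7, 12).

Heap A, S = {1, 4}:
n : 0 1 2 3 4 5 6 7
G : 0 1 0 1 2 0 1 0
G_A(7) = 0.
Heap B, S = {1, 4}:
n :  0  1  2  3  4  5  6  7  8  9 10 11 12
G :  0  1  0  1  2  0  1  0  1  2  0  1  0
G_B(12) = 0.
Combined Grundy value = 0 ⊕ 0 = 0.

0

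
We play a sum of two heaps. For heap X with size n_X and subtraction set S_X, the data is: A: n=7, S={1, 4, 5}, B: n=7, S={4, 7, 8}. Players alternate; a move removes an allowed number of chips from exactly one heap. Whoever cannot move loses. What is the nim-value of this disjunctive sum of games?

Heap A, S = {1, 4, 5}:
n : 0 1 2 3 4 5 6 7
G : 0 1 0 1 2 3 2 3
G_A(7) = 3.
Heap B, S = {4, 7, 8}:
G(0) = 0
G(1) = mex{} = 0
G(2) = mex{} = 0
G(3) = mex{} = 0
G(4) = mex{0} = 1
G(5) = mex{0} = 1
G(6) = mex{0} = 1
G(7) = mex{0,0} = 1
G_B(7) = 1.
Combined Grundy value = 3 ⊕ 1 = 2.

2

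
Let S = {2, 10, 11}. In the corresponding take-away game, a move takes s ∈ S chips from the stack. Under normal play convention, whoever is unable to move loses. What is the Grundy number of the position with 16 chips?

2

n :  0  1  2  3  4  5  6  7  8  9 10 11 12 13 14 15 16
G :  0  0  1  1  0  0  1  1  0  0  1  1  2  0  3  1  2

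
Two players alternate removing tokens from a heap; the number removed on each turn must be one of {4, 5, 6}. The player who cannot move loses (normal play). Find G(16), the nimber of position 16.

n :  0  1  2  3  4  5  6  7  8  9 10 11 12 13 14 15 16
G :  0  0  0  0  1  1  1  1  2  2  0  0  0  0  1  1  1

1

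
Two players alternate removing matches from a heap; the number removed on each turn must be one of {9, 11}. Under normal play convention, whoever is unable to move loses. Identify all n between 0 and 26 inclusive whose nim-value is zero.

0, 1, 2, 3, 4, 5, 6, 7, 8, 20, 21, 22, 23, 24, 25, 26

G(0) = 0
G(1) = mex{} = 0
G(2) = mex{} = 0
G(3) = mex{} = 0
G(4) = mex{} = 0
G(5) = mex{} = 0
G(6) = mex{} = 0
G(7) = mex{} = 0
G(8) = mex{} = 0
G(9) = mex{0} = 1
G(10) = mex{0} = 1
G(11) = mex{0,0} = 1
G(12) = mex{0,0} = 1
G(13) = mex{0,0} = 1
G(14) = mex{0,0} = 1
G(15) = mex{0,0} = 1
G(16) = mex{0,0} = 1
G(17) = mex{0,0} = 1
G(18) = mex{1,0} = 2
G(19) = mex{1,0} = 2
G(20) = mex{1,1} = 0
G(21) = mex{1,1} = 0
G(22) = mex{1,1} = 0
G(23) = mex{1,1} = 0
G(24) = mex{1,1} = 0
G(25) = mex{1,1} = 0
G(26) = mex{1,1} = 0
P-positions are exactly the n with G(n) = 0.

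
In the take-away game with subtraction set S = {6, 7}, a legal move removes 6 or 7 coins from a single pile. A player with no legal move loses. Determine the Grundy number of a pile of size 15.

G(0) = 0
G(1) = mex{} = 0
G(2) = mex{} = 0
G(3) = mex{} = 0
G(4) = mex{} = 0
G(5) = mex{} = 0
G(6) = mex{0} = 1
G(7) = mex{0,0} = 1
G(8) = mex{0,0} = 1
G(9) = mex{0,0} = 1
G(10) = mex{0,0} = 1
G(11) = mex{0,0} = 1
G(12) = mex{1,0} = 2
G(13) = mex{1,1} = 0
G(14) = mex{1,1} = 0
G(15) = mex{1,1} = 0

0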